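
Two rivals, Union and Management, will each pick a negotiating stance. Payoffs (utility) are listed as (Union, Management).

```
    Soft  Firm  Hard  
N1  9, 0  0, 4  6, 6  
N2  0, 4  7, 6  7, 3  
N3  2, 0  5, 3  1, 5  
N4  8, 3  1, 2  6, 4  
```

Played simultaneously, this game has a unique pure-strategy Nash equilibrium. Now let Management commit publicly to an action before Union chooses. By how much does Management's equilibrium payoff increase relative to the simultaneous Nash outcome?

0

Backward induction with Management moving first.
- Soft: Union compares 9, 0, 2, 8 and picks N1; Management would get 0.
- Firm: Union compares 0, 7, 5, 1 and picks N2; Management would get 6.
- Hard: Union compares 6, 7, 1, 6 and picks N2; Management would get 3.
Maximizing over 0, 6, 3, Management chooses Firm. Subgame-perfect outcome: (N2, Firm) with payoffs (7, 6).
Now find the simultaneous Nash equilibrium.
Union's best replies: Soft→N1; Firm→N2; Hard→N2.
Management's best replies: N1→Hard; N2→Firm; N3→Hard; N4→Hard.
Only (N2, Firm) has each player best-responding; Nash payoffs (7, 6).
Management's commitment gain: 6 − 6 = 0.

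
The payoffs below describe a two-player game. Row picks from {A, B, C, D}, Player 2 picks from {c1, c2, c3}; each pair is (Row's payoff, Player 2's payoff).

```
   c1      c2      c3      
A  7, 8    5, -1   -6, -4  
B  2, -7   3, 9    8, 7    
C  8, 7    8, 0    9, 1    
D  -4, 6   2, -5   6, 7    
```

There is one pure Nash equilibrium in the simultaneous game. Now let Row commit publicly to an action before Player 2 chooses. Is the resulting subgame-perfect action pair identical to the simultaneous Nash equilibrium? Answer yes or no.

yes

Player 2 best-responds to each possible Row move:
- A → Player 2 plays c1 (best of 8, -1, -4); Row gets 7.
- B → Player 2 plays c2 (best of -7, 9, 7); Row gets 3.
- C → Player 2 plays c1 (best of 7, 0, 1); Row gets 8.
- D → Player 2 plays c3 (best of 6, -5, 7); Row gets 6.
Row's induced payoffs are 7, 3, 8, 6, so Row commits to C. Subgame-perfect outcome: (C, c1) with payoffs (8, 7).
For the simultaneous game, intersect best replies.
Row's best replies: c1→C; c2→C; c3→C.
Player 2's best replies: A→c1; B→c2; C→c1; D→c3.
The unique mutual best reply is (C, c1), giving (8, 7).
Sequential outcome (C, c1) coincides with the Nash profile (C, c1).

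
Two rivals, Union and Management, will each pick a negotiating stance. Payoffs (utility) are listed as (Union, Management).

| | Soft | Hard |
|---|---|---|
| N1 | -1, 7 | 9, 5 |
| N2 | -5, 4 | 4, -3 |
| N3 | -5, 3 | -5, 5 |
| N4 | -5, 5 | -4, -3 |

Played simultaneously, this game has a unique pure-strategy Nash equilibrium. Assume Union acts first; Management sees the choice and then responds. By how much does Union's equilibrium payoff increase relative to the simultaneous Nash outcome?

Solve by backward induction (Union leads).
- N1 → Management plays Soft (best of 7, 5); Union gets -1.
- N2 → Management plays Soft (best of 4, -3); Union gets -5.
- N3 → Management plays Hard (best of 3, 5); Union gets -5.
- N4 → Management plays Soft (best of 5, -3); Union gets -5.
Among -1, -5, -5, -5, the best is -1 at N1. Subgame-perfect outcome: (N1, Soft) with payoffs (-1, 7).
Now find the simultaneous Nash equilibrium.
Union's best replies: Soft→N1; Hard→N1.
Management's best replies: N1→Soft; N2→Soft; N3→Hard; N4→Soft.
Only (N1, Soft) has each player best-responding; Nash payoffs (-1, 7).
Union's commitment gain: -1 − -1 = 0.

0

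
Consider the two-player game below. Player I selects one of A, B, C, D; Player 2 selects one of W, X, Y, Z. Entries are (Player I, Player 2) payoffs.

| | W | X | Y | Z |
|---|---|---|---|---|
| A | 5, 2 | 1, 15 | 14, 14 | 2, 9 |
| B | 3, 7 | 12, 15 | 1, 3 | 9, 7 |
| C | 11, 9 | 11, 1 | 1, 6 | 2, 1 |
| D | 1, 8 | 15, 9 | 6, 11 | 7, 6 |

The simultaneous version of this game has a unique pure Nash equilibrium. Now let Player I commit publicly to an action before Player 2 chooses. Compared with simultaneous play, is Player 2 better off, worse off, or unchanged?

better off

Solve by backward induction (Player I leads).
- A → Player 2 plays X (best of 2, 15, 14, 9); Player I gets 1.
- B → Player 2 plays X (best of 7, 15, 3, 7); Player I gets 12.
- C → Player 2 plays W (best of 9, 1, 6, 1); Player I gets 11.
- D → Player 2 plays Y (best of 8, 9, 11, 6); Player I gets 6.
Player I's induced payoffs are 1, 12, 11, 6, so Player I commits to B. Subgame-perfect outcome: (B, X) with payoffs (12, 15).
Under simultaneous play:
Player I's best replies: W→C; X→D; Y→A; Z→B.
Player 2's best replies: A→X; B→X; C→W; D→Y.
The unique mutual best reply is (C, W), giving (11, 9).
Player 2 earns 15 sequentially versus 9 at the Nash outcome: better off.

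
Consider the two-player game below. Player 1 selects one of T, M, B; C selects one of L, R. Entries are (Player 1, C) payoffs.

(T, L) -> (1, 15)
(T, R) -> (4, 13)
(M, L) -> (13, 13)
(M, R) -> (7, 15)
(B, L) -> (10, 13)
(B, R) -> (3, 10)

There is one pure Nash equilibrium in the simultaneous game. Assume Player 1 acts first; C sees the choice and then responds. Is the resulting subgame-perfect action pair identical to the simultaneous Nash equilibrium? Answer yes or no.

no

Backward induction with Player 1 moving first.
- T → C plays L (best of 15, 13); Player 1 gets 1.
- M → C plays R (best of 13, 15); Player 1 gets 7.
- B → C plays L (best of 13, 10); Player 1 gets 10.
Among 1, 7, 10, the best is 10 at B. Subgame-perfect outcome: (B, L) with payoffs (10, 13).
Under simultaneous play:
Player 1's best replies: L→M; R→M.
C's best replies: T→L; M→R; B→L.
The unique mutual best reply is (M, R), giving (7, 15).
Sequential outcome (B, L) differs from the Nash profile (M, R).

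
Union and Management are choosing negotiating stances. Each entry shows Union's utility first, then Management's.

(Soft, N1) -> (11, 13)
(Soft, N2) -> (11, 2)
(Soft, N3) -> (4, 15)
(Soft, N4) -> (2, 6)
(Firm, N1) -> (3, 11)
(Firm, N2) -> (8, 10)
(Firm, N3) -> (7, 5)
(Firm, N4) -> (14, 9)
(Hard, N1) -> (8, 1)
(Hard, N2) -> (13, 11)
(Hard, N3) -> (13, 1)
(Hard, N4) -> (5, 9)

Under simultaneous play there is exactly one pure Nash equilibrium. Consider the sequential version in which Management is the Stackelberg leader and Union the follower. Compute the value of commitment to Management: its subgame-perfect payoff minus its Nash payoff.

Work backward from Union's decision.
- N1: BR = Soft, leader payoff 13.
- N2: BR = Hard, leader payoff 11.
- N3: BR = Hard, leader payoff 1.
- N4: BR = Firm, leader payoff 9.
Among 13, 11, 1, 9, the best is 13 at N1. Subgame-perfect outcome: (Soft, N1) with payoffs (11, 13).
Now find the simultaneous Nash equilibrium.
Union's best replies: N1→Soft; N2→Hard; N3→Hard; N4→Firm.
Management's best replies: Soft→N3; Firm→N1; Hard→N2.
The unique mutual best reply is (Hard, N2), giving (13, 11).
Management's commitment gain: 13 − 11 = 2.

2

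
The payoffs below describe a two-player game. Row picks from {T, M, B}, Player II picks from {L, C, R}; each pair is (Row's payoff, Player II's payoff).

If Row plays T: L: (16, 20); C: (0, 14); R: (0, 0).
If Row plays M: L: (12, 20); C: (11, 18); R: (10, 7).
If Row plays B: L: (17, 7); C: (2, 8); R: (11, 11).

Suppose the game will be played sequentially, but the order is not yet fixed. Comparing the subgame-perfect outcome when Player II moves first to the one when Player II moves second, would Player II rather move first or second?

second

If Row leads: Player II's best replies are T→L, M→L, B→R; Row's induced payoffs 16, 12, 11; outcome (T, L), payoffs (16, 20).
If Player II leads: Row's best replies are L→B, C→M, R→B; Player II's induced payoffs 7, 18, 11; outcome (M, C), payoffs (11, 18).
Player II gets 18 moving first and 20 moving second, so Player II prefers to move second.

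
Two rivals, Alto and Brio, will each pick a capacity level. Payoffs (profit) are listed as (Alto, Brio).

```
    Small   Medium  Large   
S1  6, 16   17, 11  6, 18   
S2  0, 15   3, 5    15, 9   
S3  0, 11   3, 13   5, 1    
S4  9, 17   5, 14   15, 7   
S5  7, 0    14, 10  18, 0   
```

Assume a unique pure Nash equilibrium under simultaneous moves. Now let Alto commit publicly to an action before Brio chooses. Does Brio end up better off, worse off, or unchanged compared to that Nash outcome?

worse off

Brio best-responds to each possible Alto move:
- S1: BR = Large, leader payoff 6.
- S2: BR = Small, leader payoff 0.
- S3: BR = Medium, leader payoff 3.
- S4: BR = Small, leader payoff 9.
- S5: BR = Medium, leader payoff 14.
Alto's induced payoffs are 6, 0, 3, 9, 14, so Alto commits to S5. Subgame-perfect outcome: (S5, Medium) with payoffs (14, 10).
Now find the simultaneous Nash equilibrium.
Alto's best replies: Small→S4; Medium→S1; Large→S5.
Brio's best replies: S1→Large; S2→Small; S3→Medium; S4→Small; S5→Medium.
The unique mutual best reply is (S4, Small), giving (9, 17).
Brio earns 10 sequentially versus 17 at the Nash outcome: worse off.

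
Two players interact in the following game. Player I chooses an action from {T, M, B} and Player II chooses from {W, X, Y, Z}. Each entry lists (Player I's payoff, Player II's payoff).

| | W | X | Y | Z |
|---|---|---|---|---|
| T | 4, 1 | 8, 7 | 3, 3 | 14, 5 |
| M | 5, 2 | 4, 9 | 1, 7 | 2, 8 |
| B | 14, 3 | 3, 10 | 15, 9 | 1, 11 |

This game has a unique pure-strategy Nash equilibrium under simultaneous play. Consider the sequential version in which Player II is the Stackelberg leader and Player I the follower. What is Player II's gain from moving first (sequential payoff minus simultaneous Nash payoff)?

2

Work backward from Player I's decision.
- W: BR = B, leader payoff 3.
- X: BR = T, leader payoff 7.
- Y: BR = B, leader payoff 9.
- Z: BR = T, leader payoff 5.
Among 3, 7, 9, 5, the best is 9 at Y. Subgame-perfect outcome: (B, Y) with payoffs (15, 9).
Under simultaneous play:
Player I's best replies: W→B; X→T; Y→B; Z→T.
Player II's best replies: T→X; M→X; B→Z.
Only (T, X) has each player best-responding; Nash payoffs (8, 7).
Player II's commitment gain: 9 − 7 = 2.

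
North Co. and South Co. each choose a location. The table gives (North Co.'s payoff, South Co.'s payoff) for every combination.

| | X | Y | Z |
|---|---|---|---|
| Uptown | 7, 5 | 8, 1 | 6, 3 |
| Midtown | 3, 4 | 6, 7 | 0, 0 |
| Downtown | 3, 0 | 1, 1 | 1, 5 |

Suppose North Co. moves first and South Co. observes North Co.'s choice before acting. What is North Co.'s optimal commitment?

Solve by backward induction (North Co. leads).
- Uptown: South Co. compares 5, 1, 3 and picks X; North Co. would get 7.
- Midtown: South Co. compares 4, 7, 0 and picks Y; North Co. would get 6.
- Downtown: South Co. compares 0, 1, 5 and picks Z; North Co. would get 1.
North Co.'s induced payoffs are 7, 6, 1, so North Co. commits to Uptown. Subgame-perfect outcome: (Uptown, X) with payoffs (7, 5).

Uptown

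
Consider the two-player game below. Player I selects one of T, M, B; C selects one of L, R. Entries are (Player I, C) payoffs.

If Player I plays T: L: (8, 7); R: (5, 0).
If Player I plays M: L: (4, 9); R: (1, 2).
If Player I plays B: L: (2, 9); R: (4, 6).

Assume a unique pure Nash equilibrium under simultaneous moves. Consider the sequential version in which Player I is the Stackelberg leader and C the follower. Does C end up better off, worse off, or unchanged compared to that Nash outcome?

unchanged

C best-responds to each possible Player I move:
- T: C compares 7, 0 and picks L; Player I would get 8.
- M: C compares 9, 2 and picks L; Player I would get 4.
- B: C compares 9, 6 and picks L; Player I would get 2.
Maximizing over 8, 4, 2, Player I chooses T. Subgame-perfect outcome: (T, L) with payoffs (8, 7).
Under simultaneous play:
Player I's best replies: L→T; R→T.
C's best replies: T→L; M→L; B→L.
The unique mutual best reply is (T, L), giving (8, 7).
C earns 7 sequentially versus 7 at the Nash outcome: unchanged.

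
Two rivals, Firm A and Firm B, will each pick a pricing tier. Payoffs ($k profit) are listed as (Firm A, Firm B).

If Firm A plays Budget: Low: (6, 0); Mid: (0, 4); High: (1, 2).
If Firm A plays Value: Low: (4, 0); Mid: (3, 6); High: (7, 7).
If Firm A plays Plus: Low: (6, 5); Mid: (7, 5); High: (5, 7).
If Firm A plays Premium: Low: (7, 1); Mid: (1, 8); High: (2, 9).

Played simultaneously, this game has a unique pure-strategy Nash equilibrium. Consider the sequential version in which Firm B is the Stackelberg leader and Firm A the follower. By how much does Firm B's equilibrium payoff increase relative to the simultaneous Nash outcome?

0

Work backward from Firm A's decision.
- Low: BR = Premium, leader payoff 1.
- Mid: BR = Plus, leader payoff 5.
- High: BR = Value, leader payoff 7.
Firm B's induced payoffs are 1, 5, 7, so Firm B commits to High. Subgame-perfect outcome: (Value, High) with payoffs (7, 7).
For the simultaneous game, intersect best replies.
Firm A's best replies: Low→Premium; Mid→Plus; High→Value.
Firm B's best replies: Budget→Mid; Value→High; Plus→High; Premium→High.
Only (Value, High) has each player best-responding; Nash payoffs (7, 7).
Firm B's commitment gain: 7 − 7 = 0.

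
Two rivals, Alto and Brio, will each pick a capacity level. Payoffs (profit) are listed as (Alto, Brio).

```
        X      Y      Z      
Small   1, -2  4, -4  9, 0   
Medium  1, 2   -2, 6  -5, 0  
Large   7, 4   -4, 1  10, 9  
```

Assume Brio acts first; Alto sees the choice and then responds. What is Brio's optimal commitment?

Z

Solve by backward induction (Brio leads).
- X: BR = Large, leader payoff 4.
- Y: BR = Small, leader payoff -4.
- Z: BR = Large, leader payoff 9.
Brio's induced payoffs are 4, -4, 9, so Brio commits to Z. Subgame-perfect outcome: (Large, Z) with payoffs (10, 9).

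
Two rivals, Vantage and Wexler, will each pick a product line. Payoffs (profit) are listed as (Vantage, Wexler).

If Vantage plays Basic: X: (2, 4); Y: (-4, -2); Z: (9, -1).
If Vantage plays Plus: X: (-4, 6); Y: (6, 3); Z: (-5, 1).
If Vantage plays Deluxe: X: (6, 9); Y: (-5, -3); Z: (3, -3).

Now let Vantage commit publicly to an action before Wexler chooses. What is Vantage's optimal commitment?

Deluxe

Solve by backward induction (Vantage leads).
- Basic: Wexler compares 4, -2, -1 and picks X; Vantage would get 2.
- Plus: Wexler compares 6, 3, 1 and picks X; Vantage would get -4.
- Deluxe: Wexler compares 9, -3, -3 and picks X; Vantage would get 6.
Vantage's induced payoffs are 2, -4, 6, so Vantage commits to Deluxe. Subgame-perfect outcome: (Deluxe, X) with payoffs (6, 9).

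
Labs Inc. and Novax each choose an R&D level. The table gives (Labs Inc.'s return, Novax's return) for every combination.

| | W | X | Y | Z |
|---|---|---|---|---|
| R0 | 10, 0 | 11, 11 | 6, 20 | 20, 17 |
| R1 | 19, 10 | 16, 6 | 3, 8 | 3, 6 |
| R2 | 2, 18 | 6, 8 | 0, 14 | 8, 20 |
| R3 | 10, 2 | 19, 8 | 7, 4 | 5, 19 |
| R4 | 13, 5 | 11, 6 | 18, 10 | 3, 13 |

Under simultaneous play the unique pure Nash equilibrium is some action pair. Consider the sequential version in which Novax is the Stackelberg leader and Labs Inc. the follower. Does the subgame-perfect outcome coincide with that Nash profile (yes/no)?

no

Work backward from Labs Inc.'s decision.
- W → Labs Inc. plays R1 (best of 10, 19, 2, 10, 13); Novax gets 10.
- X → Labs Inc. plays R3 (best of 11, 16, 6, 19, 11); Novax gets 8.
- Y → Labs Inc. plays R4 (best of 6, 3, 0, 7, 18); Novax gets 10.
- Z → Labs Inc. plays R0 (best of 20, 3, 8, 5, 3); Novax gets 17.
Maximizing over 10, 8, 10, 17, Novax chooses Z. Subgame-perfect outcome: (R0, Z) with payoffs (20, 17).
Under simultaneous play:
Labs Inc.'s best replies: W→R1; X→R3; Y→R4; Z→R0.
Novax's best replies: R0→Y; R1→W; R2→Z; R3→Z; R4→Z.
Only (R1, W) has each player best-responding; Nash payoffs (19, 10).
Sequential outcome (R0, Z) differs from the Nash profile (R1, W).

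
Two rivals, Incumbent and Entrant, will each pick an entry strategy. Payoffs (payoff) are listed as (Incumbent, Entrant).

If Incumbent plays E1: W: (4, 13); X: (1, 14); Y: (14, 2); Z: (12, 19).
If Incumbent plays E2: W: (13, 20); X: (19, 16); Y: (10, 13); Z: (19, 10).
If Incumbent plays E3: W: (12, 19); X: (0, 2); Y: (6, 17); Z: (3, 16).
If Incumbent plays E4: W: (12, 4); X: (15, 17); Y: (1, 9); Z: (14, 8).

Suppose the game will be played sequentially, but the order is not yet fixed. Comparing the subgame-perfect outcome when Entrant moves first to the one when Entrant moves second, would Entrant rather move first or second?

first

If Incumbent leads: Entrant's best replies are E1→Z, E2→W, E3→W, E4→X; Incumbent's induced payoffs 12, 13, 12, 15; outcome (E4, X), payoffs (15, 17).
If Entrant leads: Incumbent's best replies are W→E2, X→E2, Y→E1, Z→E2; Entrant's induced payoffs 20, 16, 2, 10; outcome (E2, W), payoffs (13, 20).
Entrant gets 20 moving first and 17 moving second, so Entrant prefers to move first.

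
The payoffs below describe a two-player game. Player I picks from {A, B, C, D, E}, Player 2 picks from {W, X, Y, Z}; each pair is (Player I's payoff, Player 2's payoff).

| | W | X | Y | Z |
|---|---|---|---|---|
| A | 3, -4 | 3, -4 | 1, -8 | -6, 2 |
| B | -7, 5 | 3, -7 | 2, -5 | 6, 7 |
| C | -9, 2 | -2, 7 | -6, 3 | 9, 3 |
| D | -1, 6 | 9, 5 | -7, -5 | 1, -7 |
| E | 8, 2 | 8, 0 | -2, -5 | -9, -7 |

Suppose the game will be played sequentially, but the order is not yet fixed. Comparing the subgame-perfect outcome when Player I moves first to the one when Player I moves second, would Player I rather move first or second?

If Player I leads: Player 2's best replies are A→Z, B→Z, C→X, D→W, E→W; Player I's induced payoffs -6, 6, -2, -1, 8; outcome (E, W), payoffs (8, 2).
If Player 2 leads: Player I's best replies are W→E, X→D, Y→B, Z→C; Player 2's induced payoffs 2, 5, -5, 3; outcome (D, X), payoffs (9, 5).
Player I gets 8 moving first and 9 moving second, so Player I prefers to move second.

second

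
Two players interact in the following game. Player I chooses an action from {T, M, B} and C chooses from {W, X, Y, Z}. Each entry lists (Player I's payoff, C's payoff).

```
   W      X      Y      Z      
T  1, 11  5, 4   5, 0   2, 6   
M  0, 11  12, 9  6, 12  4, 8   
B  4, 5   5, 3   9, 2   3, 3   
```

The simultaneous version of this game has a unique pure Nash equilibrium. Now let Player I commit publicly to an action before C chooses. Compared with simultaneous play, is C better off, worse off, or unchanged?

Work backward from C's decision.
- T: BR = W, leader payoff 1.
- M: BR = Y, leader payoff 6.
- B: BR = W, leader payoff 4.
Maximizing over 1, 6, 4, Player I chooses M. Subgame-perfect outcome: (M, Y) with payoffs (6, 12).
Under simultaneous play:
Player I's best replies: W→B; X→M; Y→B; Z→M.
C's best replies: T→W; M→Y; B→W.
The unique mutual best reply is (B, W), giving (4, 5).
C earns 12 sequentially versus 5 at the Nash outcome: better off.

better off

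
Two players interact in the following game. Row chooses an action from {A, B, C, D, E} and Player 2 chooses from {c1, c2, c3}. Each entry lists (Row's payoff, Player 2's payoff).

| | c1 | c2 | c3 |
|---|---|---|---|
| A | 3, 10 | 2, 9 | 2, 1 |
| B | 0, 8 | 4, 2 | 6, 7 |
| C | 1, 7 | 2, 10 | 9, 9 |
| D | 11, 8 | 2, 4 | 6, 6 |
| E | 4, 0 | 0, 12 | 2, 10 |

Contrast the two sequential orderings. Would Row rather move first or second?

first

If Row leads: Player 2's best replies are A→c1, B→c1, C→c2, D→c1, E→c2; Row's induced payoffs 3, 0, 2, 11, 0; outcome (D, c1), payoffs (11, 8).
If Player 2 leads: Row's best replies are c1→D, c2→B, c3→C; Player 2's induced payoffs 8, 2, 9; outcome (C, c3), payoffs (9, 9).
Row gets 11 moving first and 9 moving second, so Row prefers to move first.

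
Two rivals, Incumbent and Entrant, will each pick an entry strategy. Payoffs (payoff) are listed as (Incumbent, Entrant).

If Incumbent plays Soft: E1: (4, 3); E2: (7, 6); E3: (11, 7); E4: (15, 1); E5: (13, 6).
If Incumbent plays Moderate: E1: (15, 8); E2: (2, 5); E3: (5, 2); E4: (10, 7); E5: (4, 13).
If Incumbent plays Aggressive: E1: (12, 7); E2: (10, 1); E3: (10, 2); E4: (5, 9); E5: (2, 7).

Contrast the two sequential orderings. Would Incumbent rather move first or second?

second

If Incumbent leads: Entrant's best replies are Soft→E3, Moderate→E5, Aggressive→E4; Incumbent's induced payoffs 11, 4, 5; outcome (Soft, E3), payoffs (11, 7).
If Entrant leads: Incumbent's best replies are E1→Moderate, E2→Aggressive, E3→Soft, E4→Soft, E5→Soft; Entrant's induced payoffs 8, 1, 7, 1, 6; outcome (Moderate, E1), payoffs (15, 8).
Incumbent gets 11 moving first and 15 moving second, so Incumbent prefers to move second.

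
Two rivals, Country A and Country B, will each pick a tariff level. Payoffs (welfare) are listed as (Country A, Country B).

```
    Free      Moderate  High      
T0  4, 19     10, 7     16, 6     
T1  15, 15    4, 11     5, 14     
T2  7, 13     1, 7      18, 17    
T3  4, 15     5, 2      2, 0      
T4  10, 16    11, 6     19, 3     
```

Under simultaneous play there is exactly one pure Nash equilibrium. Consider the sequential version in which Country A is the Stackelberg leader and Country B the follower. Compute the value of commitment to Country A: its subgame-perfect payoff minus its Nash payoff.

Country B best-responds to each possible Country A move:
- T0: BR = Free, leader payoff 4.
- T1: BR = Free, leader payoff 15.
- T2: BR = High, leader payoff 18.
- T3: BR = Free, leader payoff 4.
- T4: BR = Free, leader payoff 10.
Among 4, 15, 18, 4, 10, the best is 18 at T2. Subgame-perfect outcome: (T2, High) with payoffs (18, 17).
Now find the simultaneous Nash equilibrium.
Country A's best replies: Free→T1; Moderate→T4; High→T4.
Country B's best replies: T0→Free; T1→Free; T2→High; T3→Free; T4→Free.
The unique mutual best reply is (T1, Free), giving (15, 15).
Country A's commitment gain: 18 − 15 = 3.

3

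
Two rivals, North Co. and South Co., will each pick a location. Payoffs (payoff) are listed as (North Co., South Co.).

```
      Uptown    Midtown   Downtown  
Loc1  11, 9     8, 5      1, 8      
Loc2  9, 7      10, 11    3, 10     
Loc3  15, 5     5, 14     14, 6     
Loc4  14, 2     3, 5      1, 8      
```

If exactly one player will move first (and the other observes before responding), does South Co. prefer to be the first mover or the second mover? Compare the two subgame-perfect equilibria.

first

If North Co. leads: South Co.'s best replies are Loc1→Uptown, Loc2→Midtown, Loc3→Midtown, Loc4→Downtown; North Co.'s induced payoffs 11, 10, 5, 1; outcome (Loc1, Uptown), payoffs (11, 9).
If South Co. leads: North Co.'s best replies are Uptown→Loc3, Midtown→Loc2, Downtown→Loc3; South Co.'s induced payoffs 5, 11, 6; outcome (Loc2, Midtown), payoffs (10, 11).
South Co. gets 11 moving first and 9 moving second, so South Co. prefers to move first.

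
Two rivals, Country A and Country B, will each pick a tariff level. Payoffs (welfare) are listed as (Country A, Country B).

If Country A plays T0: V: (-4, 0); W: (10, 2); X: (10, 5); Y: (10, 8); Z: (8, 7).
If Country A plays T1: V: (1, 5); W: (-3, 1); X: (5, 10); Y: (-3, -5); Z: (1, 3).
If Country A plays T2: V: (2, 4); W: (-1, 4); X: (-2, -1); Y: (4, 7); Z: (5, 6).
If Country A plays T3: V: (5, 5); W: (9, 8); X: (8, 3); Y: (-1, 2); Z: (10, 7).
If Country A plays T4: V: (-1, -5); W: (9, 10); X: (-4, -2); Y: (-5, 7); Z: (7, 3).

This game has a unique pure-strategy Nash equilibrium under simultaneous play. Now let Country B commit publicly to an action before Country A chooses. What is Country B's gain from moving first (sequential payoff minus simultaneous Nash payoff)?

Backward induction with Country B moving first.
- V → Country A plays T3 (best of -4, 1, 2, 5, -1); Country B gets 5.
- W → Country A plays T0 (best of 10, -3, -1, 9, 9); Country B gets 2.
- X → Country A plays T0 (best of 10, 5, -2, 8, -4); Country B gets 5.
- Y → Country A plays T0 (best of 10, -3, 4, -1, -5); Country B gets 8.
- Z → Country A plays T3 (best of 8, 1, 5, 10, 7); Country B gets 7.
Maximizing over 5, 2, 5, 8, 7, Country B chooses Y. Subgame-perfect outcome: (T0, Y) with payoffs (10, 8).
Now find the simultaneous Nash equilibrium.
Country A's best replies: V→T3; W→T0; X→T0; Y→T0; Z→T3.
Country B's best replies: T0→Y; T1→X; T2→Y; T3→W; T4→W.
Only (T0, Y) has each player best-responding; Nash payoffs (10, 8).
Country B's commitment gain: 8 − 8 = 0.

0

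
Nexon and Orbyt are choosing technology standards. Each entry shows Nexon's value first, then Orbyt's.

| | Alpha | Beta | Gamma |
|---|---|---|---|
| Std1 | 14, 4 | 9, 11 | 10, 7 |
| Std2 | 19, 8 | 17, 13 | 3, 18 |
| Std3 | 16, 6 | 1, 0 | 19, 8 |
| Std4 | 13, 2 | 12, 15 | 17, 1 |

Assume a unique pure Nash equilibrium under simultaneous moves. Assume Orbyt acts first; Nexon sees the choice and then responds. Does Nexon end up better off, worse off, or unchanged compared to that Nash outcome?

worse off

Solve by backward induction (Orbyt leads).
- Alpha: Nexon compares 14, 19, 16, 13 and picks Std2; Orbyt would get 8.
- Beta: Nexon compares 9, 17, 1, 12 and picks Std2; Orbyt would get 13.
- Gamma: Nexon compares 10, 3, 19, 17 and picks Std3; Orbyt would get 8.
Among 8, 13, 8, the best is 13 at Beta. Subgame-perfect outcome: (Std2, Beta) with payoffs (17, 13).
For the simultaneous game, intersect best replies.
Nexon's best replies: Alpha→Std2; Beta→Std2; Gamma→Std3.
Orbyt's best replies: Std1→Beta; Std2→Gamma; Std3→Gamma; Std4→Beta.
The unique mutual best reply is (Std3, Gamma), giving (19, 8).
Nexon earns 17 sequentially versus 19 at the Nash outcome: worse off.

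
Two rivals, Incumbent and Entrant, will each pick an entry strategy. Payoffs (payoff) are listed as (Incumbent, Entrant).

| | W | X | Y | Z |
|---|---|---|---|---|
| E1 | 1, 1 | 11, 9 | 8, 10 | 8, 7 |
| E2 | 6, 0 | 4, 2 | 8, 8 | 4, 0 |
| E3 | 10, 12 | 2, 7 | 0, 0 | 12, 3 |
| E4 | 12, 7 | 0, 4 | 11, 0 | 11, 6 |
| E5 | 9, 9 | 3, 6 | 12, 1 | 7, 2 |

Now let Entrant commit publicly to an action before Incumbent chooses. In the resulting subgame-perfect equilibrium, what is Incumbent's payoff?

Work backward from Incumbent's decision.
- W: BR = E4, leader payoff 7.
- X: BR = E1, leader payoff 9.
- Y: BR = E5, leader payoff 1.
- Z: BR = E3, leader payoff 3.
Among 7, 9, 1, 3, the best is 9 at X. Subgame-perfect outcome: (E1, X) with payoffs (11, 9).

11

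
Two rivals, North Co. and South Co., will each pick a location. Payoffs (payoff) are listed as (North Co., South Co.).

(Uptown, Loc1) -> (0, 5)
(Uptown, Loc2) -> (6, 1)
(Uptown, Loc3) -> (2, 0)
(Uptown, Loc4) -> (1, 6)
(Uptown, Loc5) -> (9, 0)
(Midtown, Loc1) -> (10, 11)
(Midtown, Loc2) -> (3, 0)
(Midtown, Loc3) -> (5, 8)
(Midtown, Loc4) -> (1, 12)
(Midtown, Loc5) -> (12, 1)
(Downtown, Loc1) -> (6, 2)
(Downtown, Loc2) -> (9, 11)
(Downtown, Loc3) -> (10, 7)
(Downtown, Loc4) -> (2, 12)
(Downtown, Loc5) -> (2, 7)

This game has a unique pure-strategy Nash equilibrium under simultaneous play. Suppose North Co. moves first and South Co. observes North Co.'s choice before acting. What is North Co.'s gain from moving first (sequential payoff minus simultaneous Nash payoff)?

0

Work backward from South Co.'s decision.
- Uptown: BR = Loc4, leader payoff 1.
- Midtown: BR = Loc4, leader payoff 1.
- Downtown: BR = Loc4, leader payoff 2.
Among 1, 1, 2, the best is 2 at Downtown. Subgame-perfect outcome: (Downtown, Loc4) with payoffs (2, 12).
Now find the simultaneous Nash equilibrium.
North Co.'s best replies: Loc1→Midtown; Loc2→Downtown; Loc3→Downtown; Loc4→Downtown; Loc5→Midtown.
South Co.'s best replies: Uptown→Loc4; Midtown→Loc4; Downtown→Loc4.
The unique mutual best reply is (Downtown, Loc4), giving (2, 12).
North Co.'s commitment gain: 2 − 2 = 0.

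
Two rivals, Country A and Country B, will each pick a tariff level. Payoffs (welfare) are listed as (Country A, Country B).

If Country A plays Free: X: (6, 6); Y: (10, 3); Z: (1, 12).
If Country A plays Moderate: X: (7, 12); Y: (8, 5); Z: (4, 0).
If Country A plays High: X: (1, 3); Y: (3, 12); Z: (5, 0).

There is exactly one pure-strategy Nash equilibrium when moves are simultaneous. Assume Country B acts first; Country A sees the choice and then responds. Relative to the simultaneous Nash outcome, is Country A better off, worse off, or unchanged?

Solve by backward induction (Country B leads).
- X: Country A compares 6, 7, 1 and picks Moderate; Country B would get 12.
- Y: Country A compares 10, 8, 3 and picks Free; Country B would get 3.
- Z: Country A compares 1, 4, 5 and picks High; Country B would get 0.
Among 12, 3, 0, the best is 12 at X. Subgame-perfect outcome: (Moderate, X) with payoffs (7, 12).
Under simultaneous play:
Country A's best replies: X→Moderate; Y→Free; Z→High.
Country B's best replies: Free→Z; Moderate→X; High→Y.
Only (Moderate, X) has each player best-responding; Nash payoffs (7, 12).
Country A earns 7 sequentially versus 7 at the Nash outcome: unchanged.

unchanged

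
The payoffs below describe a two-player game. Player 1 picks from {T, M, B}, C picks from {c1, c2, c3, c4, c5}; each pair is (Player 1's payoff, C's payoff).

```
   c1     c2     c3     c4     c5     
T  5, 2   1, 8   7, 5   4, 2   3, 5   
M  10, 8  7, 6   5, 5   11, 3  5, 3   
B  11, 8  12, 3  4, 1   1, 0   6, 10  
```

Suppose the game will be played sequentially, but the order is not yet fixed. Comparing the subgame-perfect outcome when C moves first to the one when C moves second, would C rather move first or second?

first

If Player 1 leads: C's best replies are T→c2, M→c1, B→c5; Player 1's induced payoffs 1, 10, 6; outcome (M, c1), payoffs (10, 8).
If C leads: Player 1's best replies are c1→B, c2→B, c3→T, c4→M, c5→B; C's induced payoffs 8, 3, 5, 3, 10; outcome (B, c5), payoffs (6, 10).
C gets 10 moving first and 8 moving second, so C prefers to move first.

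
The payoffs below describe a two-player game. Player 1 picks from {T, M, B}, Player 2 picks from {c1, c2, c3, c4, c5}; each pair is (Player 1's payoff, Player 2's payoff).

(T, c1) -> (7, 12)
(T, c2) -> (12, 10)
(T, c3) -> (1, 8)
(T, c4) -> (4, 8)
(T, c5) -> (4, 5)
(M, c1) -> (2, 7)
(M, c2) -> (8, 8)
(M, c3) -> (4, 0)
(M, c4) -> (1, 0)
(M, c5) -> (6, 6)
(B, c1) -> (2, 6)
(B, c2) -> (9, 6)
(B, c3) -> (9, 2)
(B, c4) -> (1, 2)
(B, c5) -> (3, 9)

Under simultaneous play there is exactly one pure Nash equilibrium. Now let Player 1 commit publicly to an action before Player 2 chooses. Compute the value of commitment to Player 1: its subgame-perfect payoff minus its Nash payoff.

Work backward from Player 2's decision.
- T: Player 2 compares 12, 10, 8, 8, 5 and picks c1; Player 1 would get 7.
- M: Player 2 compares 7, 8, 0, 0, 6 and picks c2; Player 1 would get 8.
- B: Player 2 compares 6, 6, 2, 2, 9 and picks c5; Player 1 would get 3.
Among 7, 8, 3, the best is 8 at M. Subgame-perfect outcome: (M, c2) with payoffs (8, 8).
Under simultaneous play:
Player 1's best replies: c1→T; c2→T; c3→B; c4→T; c5→M.
Player 2's best replies: T→c1; M→c2; B→c5.
Only (T, c1) has each player best-responding; Nash payoffs (7, 12).
Player 1's commitment gain: 8 − 7 = 1.

1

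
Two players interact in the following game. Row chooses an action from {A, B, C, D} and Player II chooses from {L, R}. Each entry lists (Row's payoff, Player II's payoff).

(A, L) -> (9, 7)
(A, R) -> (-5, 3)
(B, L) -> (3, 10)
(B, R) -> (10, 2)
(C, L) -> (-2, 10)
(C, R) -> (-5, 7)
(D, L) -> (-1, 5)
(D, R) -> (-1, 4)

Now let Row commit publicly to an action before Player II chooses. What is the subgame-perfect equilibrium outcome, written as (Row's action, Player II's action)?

Solve by backward induction (Row leads).
- A → Player II plays L (best of 7, 3); Row gets 9.
- B → Player II plays L (best of 10, 2); Row gets 3.
- C → Player II plays L (best of 10, 7); Row gets -2.
- D → Player II plays L (best of 5, 4); Row gets -1.
Maximizing over 9, 3, -2, -1, Row chooses A. Subgame-perfect outcome: (A, L) with payoffs (9, 7).

(A, L)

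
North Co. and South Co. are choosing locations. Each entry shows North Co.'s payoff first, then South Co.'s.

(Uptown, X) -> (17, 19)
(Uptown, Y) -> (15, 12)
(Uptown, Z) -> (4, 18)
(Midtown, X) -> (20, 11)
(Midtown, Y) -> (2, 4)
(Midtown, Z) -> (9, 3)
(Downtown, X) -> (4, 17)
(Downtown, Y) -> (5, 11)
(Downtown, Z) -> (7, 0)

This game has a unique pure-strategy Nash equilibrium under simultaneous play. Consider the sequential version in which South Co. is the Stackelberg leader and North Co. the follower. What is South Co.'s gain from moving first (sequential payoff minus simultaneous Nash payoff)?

Solve by backward induction (South Co. leads).
- X: BR = Midtown, leader payoff 11.
- Y: BR = Uptown, leader payoff 12.
- Z: BR = Midtown, leader payoff 3.
Among 11, 12, 3, the best is 12 at Y. Subgame-perfect outcome: (Uptown, Y) with payoffs (15, 12).
Under simultaneous play:
North Co.'s best replies: X→Midtown; Y→Uptown; Z→Midtown.
South Co.'s best replies: Uptown→X; Midtown→X; Downtown→X.
The unique mutual best reply is (Midtown, X), giving (20, 11).
South Co.'s commitment gain: 12 − 11 = 1.

1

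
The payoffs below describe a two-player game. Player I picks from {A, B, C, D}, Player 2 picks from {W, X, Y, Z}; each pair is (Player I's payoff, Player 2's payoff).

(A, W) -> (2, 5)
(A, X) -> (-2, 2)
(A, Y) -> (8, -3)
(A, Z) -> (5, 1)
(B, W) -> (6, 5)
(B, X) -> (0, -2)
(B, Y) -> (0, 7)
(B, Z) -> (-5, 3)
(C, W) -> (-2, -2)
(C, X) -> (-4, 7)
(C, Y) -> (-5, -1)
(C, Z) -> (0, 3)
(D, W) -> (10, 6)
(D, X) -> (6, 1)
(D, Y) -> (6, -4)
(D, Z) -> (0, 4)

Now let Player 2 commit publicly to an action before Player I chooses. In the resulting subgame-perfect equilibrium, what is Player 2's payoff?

Backward induction with Player 2 moving first.
- W: BR = D, leader payoff 6.
- X: BR = D, leader payoff 1.
- Y: BR = A, leader payoff -3.
- Z: BR = A, leader payoff 1.
Among 6, 1, -3, 1, the best is 6 at W. Subgame-perfect outcome: (D, W) with payoffs (10, 6).

6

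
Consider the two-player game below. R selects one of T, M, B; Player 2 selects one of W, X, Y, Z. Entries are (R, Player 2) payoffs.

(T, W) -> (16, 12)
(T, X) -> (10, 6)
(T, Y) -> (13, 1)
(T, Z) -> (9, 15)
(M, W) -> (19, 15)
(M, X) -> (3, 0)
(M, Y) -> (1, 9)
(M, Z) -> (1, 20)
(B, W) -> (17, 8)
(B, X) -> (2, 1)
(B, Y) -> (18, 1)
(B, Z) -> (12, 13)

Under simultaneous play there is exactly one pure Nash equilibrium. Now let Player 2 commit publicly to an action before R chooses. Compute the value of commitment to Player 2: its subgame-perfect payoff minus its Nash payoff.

Backward induction with Player 2 moving first.
- W: BR = M, leader payoff 15.
- X: BR = T, leader payoff 6.
- Y: BR = B, leader payoff 1.
- Z: BR = B, leader payoff 13.
Among 15, 6, 1, 13, the best is 15 at W. Subgame-perfect outcome: (M, W) with payoffs (19, 15).
Under simultaneous play:
R's best replies: W→M; X→T; Y→B; Z→B.
Player 2's best replies: T→Z; M→Z; B→Z.
The unique mutual best reply is (B, Z), giving (12, 13).
Player 2's commitment gain: 15 − 13 = 2.

2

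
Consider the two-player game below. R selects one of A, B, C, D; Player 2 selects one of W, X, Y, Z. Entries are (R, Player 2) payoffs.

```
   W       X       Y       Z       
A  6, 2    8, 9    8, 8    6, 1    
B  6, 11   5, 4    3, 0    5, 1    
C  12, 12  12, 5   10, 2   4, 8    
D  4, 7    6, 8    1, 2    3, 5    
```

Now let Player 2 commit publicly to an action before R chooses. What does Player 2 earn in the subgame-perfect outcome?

R best-responds to each possible Player 2 move:
- W: BR = C, leader payoff 12.
- X: BR = C, leader payoff 5.
- Y: BR = C, leader payoff 2.
- Z: BR = A, leader payoff 1.
Among 12, 5, 2, 1, the best is 12 at W. Subgame-perfect outcome: (C, W) with payoffs (12, 12).

12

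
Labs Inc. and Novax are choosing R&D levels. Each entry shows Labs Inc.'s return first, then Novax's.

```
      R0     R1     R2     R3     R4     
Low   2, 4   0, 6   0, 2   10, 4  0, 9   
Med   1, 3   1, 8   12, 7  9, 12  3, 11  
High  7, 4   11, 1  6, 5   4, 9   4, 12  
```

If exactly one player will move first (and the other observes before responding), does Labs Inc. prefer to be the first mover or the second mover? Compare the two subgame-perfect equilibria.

first

If Labs Inc. leads: Novax's best replies are Low→R4, Med→R3, High→R4; Labs Inc.'s induced payoffs 0, 9, 4; outcome (Med, R3), payoffs (9, 12).
If Novax leads: Labs Inc.'s best replies are R0→High, R1→High, R2→Med, R3→Low, R4→High; Novax's induced payoffs 4, 1, 7, 4, 12; outcome (High, R4), payoffs (4, 12).
Labs Inc. gets 9 moving first and 4 moving second, so Labs Inc. prefers to move first.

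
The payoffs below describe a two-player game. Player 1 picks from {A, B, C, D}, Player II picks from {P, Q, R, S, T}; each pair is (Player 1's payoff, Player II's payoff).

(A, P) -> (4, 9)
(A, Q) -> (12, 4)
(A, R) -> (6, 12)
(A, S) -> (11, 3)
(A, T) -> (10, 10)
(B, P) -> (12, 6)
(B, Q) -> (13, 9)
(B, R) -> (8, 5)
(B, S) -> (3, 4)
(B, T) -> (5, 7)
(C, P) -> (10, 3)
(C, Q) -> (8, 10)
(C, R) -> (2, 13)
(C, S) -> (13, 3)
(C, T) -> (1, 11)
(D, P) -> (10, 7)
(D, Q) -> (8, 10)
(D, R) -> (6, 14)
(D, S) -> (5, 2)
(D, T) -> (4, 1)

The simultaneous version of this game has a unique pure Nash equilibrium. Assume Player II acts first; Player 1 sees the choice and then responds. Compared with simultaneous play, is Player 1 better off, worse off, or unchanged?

Backward induction with Player II moving first.
- P → Player 1 plays B (best of 4, 12, 10, 10); Player II gets 6.
- Q → Player 1 plays B (best of 12, 13, 8, 8); Player II gets 9.
- R → Player 1 plays B (best of 6, 8, 2, 6); Player II gets 5.
- S → Player 1 plays C (best of 11, 3, 13, 5); Player II gets 3.
- T → Player 1 plays A (best of 10, 5, 1, 4); Player II gets 10.
Among 6, 9, 5, 3, 10, the best is 10 at T. Subgame-perfect outcome: (A, T) with payoffs (10, 10).
For the simultaneous game, intersect best replies.
Player 1's best replies: P→B; Q→B; R→B; S→C; T→A.
Player II's best replies: A→R; B→Q; C→R; D→R.
The unique mutual best reply is (B, Q), giving (13, 9).
Player 1 earns 10 sequentially versus 13 at the Nash outcome: worse off.

worse off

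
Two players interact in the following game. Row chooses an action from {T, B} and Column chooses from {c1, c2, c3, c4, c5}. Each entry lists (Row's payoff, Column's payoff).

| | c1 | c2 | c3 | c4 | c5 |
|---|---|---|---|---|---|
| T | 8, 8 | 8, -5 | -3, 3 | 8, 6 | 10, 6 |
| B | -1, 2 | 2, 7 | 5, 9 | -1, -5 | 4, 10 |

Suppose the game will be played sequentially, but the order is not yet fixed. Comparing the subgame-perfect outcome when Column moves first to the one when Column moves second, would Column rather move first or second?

If Row leads: Column's best replies are T→c1, B→c5; Row's induced payoffs 8, 4; outcome (T, c1), payoffs (8, 8).
If Column leads: Row's best replies are c1→T, c2→T, c3→B, c4→T, c5→T; Column's induced payoffs 8, -5, 9, 6, 6; outcome (B, c3), payoffs (5, 9).
Column gets 9 moving first and 8 moving second, so Column prefers to move first.

first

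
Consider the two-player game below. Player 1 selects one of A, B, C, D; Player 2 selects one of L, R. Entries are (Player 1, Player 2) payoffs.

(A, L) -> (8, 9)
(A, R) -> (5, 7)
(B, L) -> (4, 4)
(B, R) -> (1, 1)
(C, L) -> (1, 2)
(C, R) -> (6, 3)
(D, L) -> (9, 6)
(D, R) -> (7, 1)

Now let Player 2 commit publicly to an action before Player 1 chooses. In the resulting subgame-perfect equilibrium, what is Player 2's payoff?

6

Player 1 best-responds to each possible Player 2 move:
- L: Player 1 compares 8, 4, 1, 9 and picks D; Player 2 would get 6.
- R: Player 1 compares 5, 1, 6, 7 and picks D; Player 2 would get 1.
Maximizing over 6, 1, Player 2 chooses L. Subgame-perfect outcome: (D, L) with payoffs (9, 6).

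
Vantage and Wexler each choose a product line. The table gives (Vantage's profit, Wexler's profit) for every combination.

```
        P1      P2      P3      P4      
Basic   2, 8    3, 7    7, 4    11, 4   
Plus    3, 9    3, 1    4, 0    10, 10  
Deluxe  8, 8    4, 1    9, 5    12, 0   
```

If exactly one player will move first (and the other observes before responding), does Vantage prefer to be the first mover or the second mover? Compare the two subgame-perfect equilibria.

first

If Vantage leads: Wexler's best replies are Basic→P1, Plus→P4, Deluxe→P1; Vantage's induced payoffs 2, 10, 8; outcome (Plus, P4), payoffs (10, 10).
If Wexler leads: Vantage's best replies are P1→Deluxe, P2→Deluxe, P3→Deluxe, P4→Deluxe; Wexler's induced payoffs 8, 1, 5, 0; outcome (Deluxe, P1), payoffs (8, 8).
Vantage gets 10 moving first and 8 moving second, so Vantage prefers to move first.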